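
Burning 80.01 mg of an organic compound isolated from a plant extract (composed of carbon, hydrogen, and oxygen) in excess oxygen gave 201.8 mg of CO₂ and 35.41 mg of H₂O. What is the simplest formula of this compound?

C7H6O2

mol C = 0.2018 g CO₂ ÷ 44.009 g/mol = 0.0045854 mol
mol H = 2 × 0.03541 g H₂O ÷ 18.015 g/mol = 0.0039312 mol
mass O = 0.08001 − (0.055076 + 0.0039626) = 0.020972 g → mol O = 0.020972 ÷ 15.999 = 0.0013108 mol
Divide by the smallest (0.0013108 mol): C 3.498, H 2.999, O 1.000
Multiplying each by 2 gives whole numbers: C 7.00, H 6.00, O 2.00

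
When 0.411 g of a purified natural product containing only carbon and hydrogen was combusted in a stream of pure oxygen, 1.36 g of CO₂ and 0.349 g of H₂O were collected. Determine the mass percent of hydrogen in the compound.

9.5%

mol C = 1.36 g CO₂ ÷ 44.009 g/mol = 0.03090 mol
mol H = 2 × 0.349 g H₂O ÷ 18.015 g/mol = 0.03875 mol
mass % H = 0.03906 g ÷ 0.411 g × 100%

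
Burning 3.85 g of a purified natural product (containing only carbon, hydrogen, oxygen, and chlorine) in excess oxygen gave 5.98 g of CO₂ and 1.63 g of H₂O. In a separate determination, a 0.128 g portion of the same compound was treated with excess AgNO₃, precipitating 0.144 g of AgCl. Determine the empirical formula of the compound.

mol C = 5.98 g CO₂ ÷ 44.009 g/mol = 0.1359 mol
mol H = 2 × 1.63 g H₂O ÷ 18.015 g/mol = 0.1810 mol
From the AgCl data: mol Cl per gram of compound = (0.144 ÷ 143.318) ÷ 0.128 = 0.007850 mol/g, so in the 3.85 g combustion sample mol Cl = 0.03022 mol
mass O = 3.85 − (1.632 + 0.1824 + 1.071) = 0.9642 g → mol O = 0.9642 ÷ 15.999 = 0.06026 mol
Divide by the smallest (0.03022 mol): C 4.496, H 5.988, Cl 1.000, O 1.994
Multiplying each by 2 gives whole numbers: C 8.99, H 11.98, Cl 2.00, O 3.99

C9H12Cl2O4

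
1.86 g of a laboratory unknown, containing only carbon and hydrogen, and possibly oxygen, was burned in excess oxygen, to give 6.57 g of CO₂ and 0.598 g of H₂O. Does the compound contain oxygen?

no

mol C = 6.57 g CO₂ ÷ 44.009 g/mol = 0.1493 mol
mol H = 2 × 0.598 g H₂O ÷ 18.015 g/mol = 0.06639 mol
C and H together account for 1.860 g — essentially the entire 1.86 g sample — so the compound contains no oxygen.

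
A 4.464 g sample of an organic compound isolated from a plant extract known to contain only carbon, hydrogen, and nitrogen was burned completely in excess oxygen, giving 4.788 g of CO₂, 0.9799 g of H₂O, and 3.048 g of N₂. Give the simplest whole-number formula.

CHN2

mol C = 4.788 g CO₂ ÷ 44.009 g/mol = 0.10880 mol
mol H = 2 × 0.9799 g H₂O ÷ 18.015 g/mol = 0.10879 mol
mol N = 2 × 3.048 g N₂ ÷ 28.014 g/mol = 0.21761 mol
Divide by the smallest (0.10879 mol): C 1.000, H 1.000, N 2.000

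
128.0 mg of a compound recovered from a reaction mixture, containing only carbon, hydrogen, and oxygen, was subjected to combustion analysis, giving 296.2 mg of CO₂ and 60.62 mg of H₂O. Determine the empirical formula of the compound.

mol C = 0.2962 g CO₂ ÷ 44.009 g/mol = 0.0067304 mol
mol H = 2 × 0.06062 g H₂O ÷ 18.015 g/mol = 0.0067299 mol
mass O = 0.1280 − (0.080839 + 0.0067838) = 0.040377 g → mol O = 0.040377 ÷ 15.999 = 0.0025237 mol
Divide by the smallest (0.0025237 mol): C 2.667, H 2.667, O 1.000
Multiplying each by 3 gives whole numbers: C 8.00, H 8.00, O 3.00

C8H8O3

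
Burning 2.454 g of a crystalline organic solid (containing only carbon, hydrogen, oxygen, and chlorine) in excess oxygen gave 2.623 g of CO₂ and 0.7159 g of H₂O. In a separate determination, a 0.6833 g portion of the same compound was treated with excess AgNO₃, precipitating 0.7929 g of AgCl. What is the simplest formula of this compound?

mol C = 2.623 g CO₂ ÷ 44.009 g/mol = 0.059601 mol
mol H = 2 × 0.7159 g H₂O ÷ 18.015 g/mol = 0.079478 mol
From the AgCl data: mol Cl per gram of compound = (0.7929 ÷ 143.318) ÷ 0.6833 = 0.0080967 mol/g, so in the 2.454 g combustion sample mol Cl = 0.019869 mol
mass O = 2.454 − (0.71587 + 0.080114 + 0.70436) = 0.95365 g → mol O = 0.95365 ÷ 15.999 = 0.059607 mol
Divide by the smallest (0.019869 mol): C 3.000, H 4.000, Cl 1.000, O 3.000

C3H4ClO3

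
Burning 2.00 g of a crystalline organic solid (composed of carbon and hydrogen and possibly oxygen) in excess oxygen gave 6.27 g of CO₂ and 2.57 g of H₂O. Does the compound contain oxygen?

no

mol C = 6.27 g CO₂ ÷ 44.009 g/mol = 0.1425 mol
mol H = 2 × 2.57 g H₂O ÷ 18.015 g/mol = 0.2853 mol
C and H together account for 1.999 g — essentially the entire 2.00 g sample — so the compound contains no oxygen.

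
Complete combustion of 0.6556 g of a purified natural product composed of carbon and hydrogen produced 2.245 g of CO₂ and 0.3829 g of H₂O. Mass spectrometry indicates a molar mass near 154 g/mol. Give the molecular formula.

mol C = 2.245 g CO₂ ÷ 44.009 g/mol = 0.051012 mol
mol H = 2 × 0.3829 g H₂O ÷ 18.015 g/mol = 0.042509 mol
Divide by the smallest (0.042509 mol): C 1.200, H 1.000
Multiplying each by 5 gives whole numbers: C 6.00, H 5.00
Empirical formula: C6H5
Empirical-formula mass = 77.11 g/mol; 154 ÷ 77.11 ≈ 2, so the molecular formula is C12H10.

C12H10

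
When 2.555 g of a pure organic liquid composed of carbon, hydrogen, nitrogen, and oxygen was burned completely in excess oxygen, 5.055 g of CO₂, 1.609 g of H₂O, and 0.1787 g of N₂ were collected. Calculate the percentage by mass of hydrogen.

7.05%

mol C = 5.055 g CO₂ ÷ 44.009 g/mol = 0.11486 mol
mol H = 2 × 1.609 g H₂O ÷ 18.015 g/mol = 0.17863 mol
mol N = 2 × 0.1787 g N₂ ÷ 28.014 g/mol = 0.012758 mol
mass O = 2.555 − (1.3796 + 0.18006 + 0.17870) = 0.81662 g → mol O = 0.81662 ÷ 15.999 = 0.051042 mol
mass % H = 0.18006 g ÷ 2.555 g × 100%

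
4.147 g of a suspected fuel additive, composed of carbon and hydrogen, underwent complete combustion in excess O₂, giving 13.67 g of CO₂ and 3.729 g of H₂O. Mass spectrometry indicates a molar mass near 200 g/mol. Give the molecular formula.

mol C = 13.67 g CO₂ ÷ 44.009 g/mol = 0.31062 mol
mol H = 2 × 3.729 g H₂O ÷ 18.015 g/mol = 0.41399 mol
Divide by the smallest (0.31062 mol): C 1.000, H 1.333
Multiplying each by 3 gives whole numbers: C 3.00, H 4.00
Empirical formula: C3H4
Empirical-formula mass = 40.06 g/mol; 200 ÷ 40.06 ≈ 5, so the molecular formula is C15H20.

C15H20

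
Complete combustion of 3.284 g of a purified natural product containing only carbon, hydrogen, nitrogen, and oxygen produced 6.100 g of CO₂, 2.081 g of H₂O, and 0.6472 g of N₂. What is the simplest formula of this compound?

mol C = 6.100 g CO₂ ÷ 44.009 g/mol = 0.13861 mol
mol H = 2 × 2.081 g H₂O ÷ 18.015 g/mol = 0.23103 mol
mol N = 2 × 0.6472 g N₂ ÷ 28.014 g/mol = 0.046205 mol
mass O = 3.284 − (1.6648 + 0.23288 + 0.64720) = 0.73910 g → mol O = 0.73910 ÷ 15.999 = 0.046197 mol
Divide by the smallest (0.046197 mol): C 3.000, H 5.001, N 1.000, O 1.000

C3H5NO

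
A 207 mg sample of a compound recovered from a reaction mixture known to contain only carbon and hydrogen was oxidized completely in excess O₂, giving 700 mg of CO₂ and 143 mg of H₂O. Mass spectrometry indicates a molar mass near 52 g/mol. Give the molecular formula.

mol C = 0.700 g CO₂ ÷ 44.009 g/mol = 0.01591 mol
mol H = 2 × 0.143 g H₂O ÷ 18.015 g/mol = 0.01588 mol
Divide by the smallest (0.01588 mol): C 1.002, H 1.000
Empirical formula: CH
Empirical-formula mass = 13.02 g/mol; 52 ÷ 13.02 ≈ 4, so the molecular formula is C4H4.

C4H4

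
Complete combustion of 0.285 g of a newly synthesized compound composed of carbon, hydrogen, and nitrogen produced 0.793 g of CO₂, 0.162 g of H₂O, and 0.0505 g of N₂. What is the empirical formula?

mol C = 0.793 g CO₂ ÷ 44.009 g/mol = 0.01802 mol
mol H = 2 × 0.162 g H₂O ÷ 18.015 g/mol = 0.01799 mol
mol N = 2 × 0.0505 g N₂ ÷ 28.014 g/mol = 0.003605 mol
Divide by the smallest (0.003605 mol): C 4.998, H 4.988, N 1.000

C5H5N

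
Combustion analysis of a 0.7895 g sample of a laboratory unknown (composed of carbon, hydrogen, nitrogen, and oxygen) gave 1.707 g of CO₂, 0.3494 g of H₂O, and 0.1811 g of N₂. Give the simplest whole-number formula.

C6H6N2O

mol C = 1.707 g CO₂ ÷ 44.009 g/mol = 0.038788 mol
mol H = 2 × 0.3494 g H₂O ÷ 18.015 g/mol = 0.038790 mol
mol N = 2 × 0.1811 g N₂ ÷ 28.014 g/mol = 0.012929 mol
mass O = 0.7895 − (0.46588 + 0.039100 + 0.18110) = 0.10342 g → mol O = 0.10342 ÷ 15.999 = 0.0064643 mol
Divide by the smallest (0.0064643 mol): C 6.000, H 6.001, N 2.000, O 1.000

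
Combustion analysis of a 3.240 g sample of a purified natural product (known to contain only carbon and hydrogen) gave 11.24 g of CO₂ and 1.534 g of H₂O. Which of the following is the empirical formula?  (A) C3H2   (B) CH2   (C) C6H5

(A) C3H2

mol C = 11.24 g CO₂ ÷ 44.009 g/mol = 0.25540 mol
mol H = 2 × 1.534 g H₂O ÷ 18.015 g/mol = 0.17030 mol
Divide by the smallest (0.17030 mol): C 1.500, H 1.000
Multiplying each by 2 gives whole numbers: C 3.00, H 2.00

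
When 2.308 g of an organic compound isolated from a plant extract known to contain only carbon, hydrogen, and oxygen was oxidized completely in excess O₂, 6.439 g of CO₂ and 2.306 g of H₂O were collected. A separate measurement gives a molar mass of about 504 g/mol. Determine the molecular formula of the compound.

C32H56O4

mol C = 6.439 g CO₂ ÷ 44.009 g/mol = 0.14631 mol
mol H = 2 × 2.306 g H₂O ÷ 18.015 g/mol = 0.25601 mol
mass O = 2.308 − (1.7573 + 0.25806) = 0.29260 g → mol O = 0.29260 ÷ 15.999 = 0.018289 mol
Divide by the smallest (0.018289 mol): C 8.000, H 13.998, O 1.000
Empirical formula: C8H14O
Empirical-formula mass = 126.20 g/mol; 504 ÷ 126.20 ≈ 4, so the molecular formula is C32H56O4.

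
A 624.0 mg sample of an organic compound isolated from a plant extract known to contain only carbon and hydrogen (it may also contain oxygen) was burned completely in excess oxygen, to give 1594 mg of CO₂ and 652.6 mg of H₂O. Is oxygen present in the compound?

mol C = 1.594 g CO₂ ÷ 44.009 g/mol = 0.036220 mol
mol H = 2 × 0.6526 g H₂O ÷ 18.015 g/mol = 0.072451 mol
C and H account for only 0.50807 g of the 0.6240 g sample; the remaining 0.11593 g must be oxygen.

yes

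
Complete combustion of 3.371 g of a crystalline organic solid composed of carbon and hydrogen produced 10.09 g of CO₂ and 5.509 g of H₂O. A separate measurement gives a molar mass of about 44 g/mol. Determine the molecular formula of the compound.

mol C = 10.09 g CO₂ ÷ 44.009 g/mol = 0.22927 mol
mol H = 2 × 5.509 g H₂O ÷ 18.015 g/mol = 0.61160 mol
Divide by the smallest (0.22927 mol): C 1.000, H 2.668
Multiplying each by 3 gives whole numbers: C 3.00, H 8.00
Empirical formula: C3H8
Empirical-formula mass = 44.10 g/mol; 44 ÷ 44.10 ≈ 1, so the molecular formula is C3H8.

C3H8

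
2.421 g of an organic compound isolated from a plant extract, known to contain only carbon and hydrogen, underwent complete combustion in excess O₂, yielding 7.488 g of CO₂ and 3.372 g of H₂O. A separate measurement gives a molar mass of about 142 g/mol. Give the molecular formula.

C10H22

mol C = 7.488 g CO₂ ÷ 44.009 g/mol = 0.17015 mol
mol H = 2 × 3.372 g H₂O ÷ 18.015 g/mol = 0.37435 mol
Divide by the smallest (0.17015 mol): C 1.000, H 2.200
Multiplying each by 5 gives whole numbers: C 5.00, H 11.00
Empirical formula: C5H11
Empirical-formula mass = 71.14 g/mol; 142 ÷ 71.14 ≈ 2, so the molecular formula is C10H22.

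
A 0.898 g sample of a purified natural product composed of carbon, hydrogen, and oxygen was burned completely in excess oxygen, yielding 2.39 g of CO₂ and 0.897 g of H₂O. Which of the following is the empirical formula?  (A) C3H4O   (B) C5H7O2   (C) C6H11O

mol C = 2.39 g CO₂ ÷ 44.009 g/mol = 0.05431 mol
mol H = 2 × 0.897 g H₂O ÷ 18.015 g/mol = 0.09958 mol
mass O = 0.898 − (0.6523 + 0.1004) = 0.1453 g → mol O = 0.1453 ÷ 15.999 = 0.009084 mol
Divide by the smallest (0.009084 mol): C 5.978, H 10.962, O 1.000

(C) C6H11O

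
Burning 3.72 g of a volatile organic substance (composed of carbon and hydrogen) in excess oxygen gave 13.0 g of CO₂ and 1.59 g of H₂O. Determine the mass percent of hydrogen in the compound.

mol C = 13.0 g CO₂ ÷ 44.009 g/mol = 0.2954 mol
mol H = 2 × 1.59 g H₂O ÷ 18.015 g/mol = 0.1765 mol
mass % H = 0.1779 g ÷ 3.72 g × 100%

4.8%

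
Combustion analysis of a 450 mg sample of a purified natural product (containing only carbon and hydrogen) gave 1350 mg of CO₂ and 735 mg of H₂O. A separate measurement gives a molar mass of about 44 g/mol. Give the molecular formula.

C3H8

mol C = 1.35 g CO₂ ÷ 44.009 g/mol = 0.03068 mol
mol H = 2 × 0.735 g H₂O ÷ 18.015 g/mol = 0.08160 mol
Divide by the smallest (0.03068 mol): C 1.000, H 2.660
Multiplying each by 3 gives whole numbers: C 3.00, H 7.98
Empirical formula: C3H8
Empirical-formula mass = 44.10 g/mol; 44 ÷ 44.10 ≈ 1, so the molecular formula is C3H8.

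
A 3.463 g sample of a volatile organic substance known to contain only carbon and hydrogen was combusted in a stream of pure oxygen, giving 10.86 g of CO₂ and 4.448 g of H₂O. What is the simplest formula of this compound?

CH2

mol C = 10.86 g CO₂ ÷ 44.009 g/mol = 0.24677 mol
mol H = 2 × 4.448 g H₂O ÷ 18.015 g/mol = 0.49381 mol
Divide by the smallest (0.24677 mol): C 1.000, H 2.001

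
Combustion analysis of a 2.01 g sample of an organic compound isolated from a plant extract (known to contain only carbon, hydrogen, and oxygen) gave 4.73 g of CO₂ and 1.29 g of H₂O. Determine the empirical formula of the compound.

C3H4O

mol C = 4.73 g CO₂ ÷ 44.009 g/mol = 0.1075 mol
mol H = 2 × 1.29 g H₂O ÷ 18.015 g/mol = 0.1432 mol
mass O = 2.01 − (1.291 + 0.1444) = 0.5747 g → mol O = 0.5747 ÷ 15.999 = 0.03592 mol
Divide by the smallest (0.03592 mol): C 2.992, H 3.987, O 1.000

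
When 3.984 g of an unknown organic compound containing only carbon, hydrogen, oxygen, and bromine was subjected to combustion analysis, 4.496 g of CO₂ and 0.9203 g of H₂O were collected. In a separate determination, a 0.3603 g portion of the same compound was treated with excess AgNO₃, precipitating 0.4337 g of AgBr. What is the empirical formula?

C8H8Br2O3

mol C = 4.496 g CO₂ ÷ 44.009 g/mol = 0.10216 mol
mol H = 2 × 0.9203 g H₂O ÷ 18.015 g/mol = 0.10217 mol
From the AgBr data: mol Br per gram of compound = (0.4337 ÷ 187.772) ÷ 0.3603 = 0.0064105 mol/g, so in the 3.984 g combustion sample mol Br = 0.025540 mol
mass O = 3.984 − (1.2271 + 0.10299 + 2.0407) = 0.61324 g → mol O = 0.61324 ÷ 15.999 = 0.038330 mol
Divide by the smallest (0.025540 mol): C 4.000, H 4.000, Br 1.000, O 1.501
Multiplying each by 2 gives whole numbers: C 8.00, H 8.00, Br 2.00, O 3.00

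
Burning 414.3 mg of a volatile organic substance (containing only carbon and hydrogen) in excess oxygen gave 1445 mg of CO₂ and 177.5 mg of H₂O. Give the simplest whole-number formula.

C5H3

mol C = 1.445 g CO₂ ÷ 44.009 g/mol = 0.032834 mol
mol H = 2 × 0.1775 g H₂O ÷ 18.015 g/mol = 0.019706 mol
Divide by the smallest (0.019706 mol): C 1.666, H 1.000
Multiplying each by 3 gives whole numbers: C 5.00, H 3.00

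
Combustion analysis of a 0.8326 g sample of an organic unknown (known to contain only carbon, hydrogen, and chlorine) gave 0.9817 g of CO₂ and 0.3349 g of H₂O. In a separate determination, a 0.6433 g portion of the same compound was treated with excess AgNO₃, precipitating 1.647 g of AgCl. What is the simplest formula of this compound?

mol C = 0.9817 g CO₂ ÷ 44.009 g/mol = 0.022307 mol
mol H = 2 × 0.3349 g H₂O ÷ 18.015 g/mol = 0.037180 mol
From the AgCl data: mol Cl per gram of compound = (1.647 ÷ 143.318) ÷ 0.6433 = 0.017864 mol/g, so in the 0.8326 g combustion sample mol Cl = 0.014874 mol
Divide by the smallest (0.014874 mol): C 1.500, H 2.500, Cl 1.000
Multiplying each by 2 gives whole numbers: C 3.00, H 5.00, Cl 2.00

C3H5Cl2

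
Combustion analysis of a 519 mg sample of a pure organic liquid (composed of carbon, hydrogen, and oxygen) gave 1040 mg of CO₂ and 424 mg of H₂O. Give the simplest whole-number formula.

C2H4O

mol C = 1.04 g CO₂ ÷ 44.009 g/mol = 0.02363 mol
mol H = 2 × 0.424 g H₂O ÷ 18.015 g/mol = 0.04707 mol
mass O = 0.519 − (0.2838 + 0.04745) = 0.1877 g → mol O = 0.1877 ÷ 15.999 = 0.01173 mol
Divide by the smallest (0.01173 mol): C 2.014, H 4.012, O 1.000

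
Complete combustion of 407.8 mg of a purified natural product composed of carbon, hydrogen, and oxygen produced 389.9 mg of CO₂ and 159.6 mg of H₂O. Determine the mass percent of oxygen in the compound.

69.53%

mol C = 0.3899 g CO₂ ÷ 44.009 g/mol = 0.0088596 mol
mol H = 2 × 0.1596 g H₂O ÷ 18.015 g/mol = 0.017719 mol
mass O = 0.4078 − (0.10641 + 0.017860) = 0.28353 g → mol O = 0.28353 ÷ 15.999 = 0.017722 mol
mass % O = 0.28353 g ÷ 0.4078 g × 100%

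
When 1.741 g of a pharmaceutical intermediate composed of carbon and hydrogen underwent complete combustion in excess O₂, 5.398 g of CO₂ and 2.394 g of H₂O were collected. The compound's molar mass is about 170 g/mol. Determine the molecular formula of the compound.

mol C = 5.398 g CO₂ ÷ 44.009 g/mol = 0.12266 mol
mol H = 2 × 2.394 g H₂O ÷ 18.015 g/mol = 0.26578 mol
Divide by the smallest (0.12266 mol): C 1.000, H 2.167
Multiplying each by 6 gives whole numbers: C 6.00, H 13.00
Empirical formula: C6H13
Empirical-formula mass = 85.17 g/mol; 170 ÷ 85.17 ≈ 2, so the molecular formula is C12H26.

C12H26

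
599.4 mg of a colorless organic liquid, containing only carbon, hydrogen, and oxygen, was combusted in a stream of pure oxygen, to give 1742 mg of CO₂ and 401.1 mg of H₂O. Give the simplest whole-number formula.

mol C = 1.742 g CO₂ ÷ 44.009 g/mol = 0.039583 mol
mol H = 2 × 0.4011 g H₂O ÷ 18.015 g/mol = 0.044530 mol
mass O = 0.5994 − (0.47543 + 0.044886) = 0.079085 g → mol O = 0.079085 ÷ 15.999 = 0.0049431 mol
Divide by the smallest (0.0049431 mol): C 8.008, H 9.008, O 1.000

C8H9O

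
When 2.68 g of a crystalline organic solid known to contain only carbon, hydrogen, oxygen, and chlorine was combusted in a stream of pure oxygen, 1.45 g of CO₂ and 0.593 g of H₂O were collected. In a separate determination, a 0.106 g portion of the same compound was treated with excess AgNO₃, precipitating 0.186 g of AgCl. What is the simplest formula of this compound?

mol C = 1.45 g CO₂ ÷ 44.009 g/mol = 0.03295 mol
mol H = 2 × 0.593 g H₂O ÷ 18.015 g/mol = 0.06583 mol
From the AgCl data: mol Cl per gram of compound = (0.186 ÷ 143.318) ÷ 0.106 = 0.01224 mol/g, so in the 2.68 g combustion sample mol Cl = 0.03281 mol
mass O = 2.68 − (0.3957 + 0.06636 + 1.163) = 1.055 g → mol O = 1.055 ÷ 15.999 = 0.06592 mol
Divide by the smallest (0.03281 mol): C 1.004, H 2.006, Cl 1.000, O 2.009

CH2ClO2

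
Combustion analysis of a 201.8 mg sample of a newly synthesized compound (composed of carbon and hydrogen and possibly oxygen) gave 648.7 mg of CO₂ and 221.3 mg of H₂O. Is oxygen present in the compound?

mol C = 0.6487 g CO₂ ÷ 44.009 g/mol = 0.014740 mol
mol H = 2 × 0.2213 g H₂O ÷ 18.015 g/mol = 0.024568 mol
C and H together account for 0.20181 g — essentially the entire 0.2018 g sample — so the compound contains no oxygen.

no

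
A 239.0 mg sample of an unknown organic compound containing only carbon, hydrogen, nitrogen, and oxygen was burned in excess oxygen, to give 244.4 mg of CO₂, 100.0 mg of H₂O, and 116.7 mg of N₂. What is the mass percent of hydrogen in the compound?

4.68%

mol C = 0.2444 g CO₂ ÷ 44.009 g/mol = 0.0055534 mol
mol H = 2 × 0.1000 g H₂O ÷ 18.015 g/mol = 0.011102 mol
mol N = 2 × 0.1167 g N₂ ÷ 28.014 g/mol = 0.0083315 mol
mass O = 0.2390 − (0.066702 + 0.011191 + 0.11670) = 0.044407 g → mol O = 0.044407 ÷ 15.999 = 0.0027756 mol
mass % H = 0.011191 g ÷ 0.2390 g × 100%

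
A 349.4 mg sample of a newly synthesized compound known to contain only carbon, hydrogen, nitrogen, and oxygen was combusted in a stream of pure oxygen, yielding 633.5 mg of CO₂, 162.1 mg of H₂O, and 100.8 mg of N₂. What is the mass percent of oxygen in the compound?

mol C = 0.6335 g CO₂ ÷ 44.009 g/mol = 0.014395 mol
mol H = 2 × 0.1621 g H₂O ÷ 18.015 g/mol = 0.017996 mol
mol N = 2 × 0.1008 g N₂ ÷ 28.014 g/mol = 0.0071964 mol
mass O = 0.3494 − (0.17290 + 0.018140 + 0.10080) = 0.057564 g → mol O = 0.057564 ÷ 15.999 = 0.0035980 mol
mass % O = 0.057564 g ÷ 0.3494 g × 100%

16.48%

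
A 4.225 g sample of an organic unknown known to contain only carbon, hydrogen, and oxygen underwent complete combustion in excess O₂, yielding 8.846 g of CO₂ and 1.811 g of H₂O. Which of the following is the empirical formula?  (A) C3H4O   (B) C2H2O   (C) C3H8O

mol C = 8.846 g CO₂ ÷ 44.009 g/mol = 0.20100 mol
mol H = 2 × 1.811 g H₂O ÷ 18.015 g/mol = 0.20105 mol
mass O = 4.225 − (2.4143 + 0.20266) = 1.6081 g → mol O = 1.6081 ÷ 15.999 = 0.10051 mol
Divide by the smallest (0.10051 mol): C 2.000, H 2.000, O 1.000

(B) C2H2O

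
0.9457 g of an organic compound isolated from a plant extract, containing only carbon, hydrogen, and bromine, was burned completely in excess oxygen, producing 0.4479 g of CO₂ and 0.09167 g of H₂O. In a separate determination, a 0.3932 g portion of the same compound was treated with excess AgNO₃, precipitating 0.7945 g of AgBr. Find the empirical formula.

mol C = 0.4479 g CO₂ ÷ 44.009 g/mol = 0.010177 mol
mol H = 2 × 0.09167 g H₂O ÷ 18.015 g/mol = 0.010177 mol
From the AgBr data: mol Br per gram of compound = (0.7945 ÷ 187.772) ÷ 0.3932 = 0.010761 mol/g, so in the 0.9457 g combustion sample mol Br = 0.010177 mol
Divide by the smallest (0.010177 mol): C 1.000, H 1.000, Br 1.000

CHBr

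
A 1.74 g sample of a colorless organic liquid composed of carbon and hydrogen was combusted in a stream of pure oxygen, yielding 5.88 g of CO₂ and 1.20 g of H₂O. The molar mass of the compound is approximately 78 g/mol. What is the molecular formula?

C6H6

mol C = 5.88 g CO₂ ÷ 44.009 g/mol = 0.1336 mol
mol H = 2 × 1.20 g H₂O ÷ 18.015 g/mol = 0.1332 mol
Divide by the smallest (0.1332 mol): C 1.003, H 1.000
Empirical formula: CH
Empirical-formula mass = 13.02 g/mol; 78 ÷ 13.02 ≈ 6, so the molecular formula is C6H6.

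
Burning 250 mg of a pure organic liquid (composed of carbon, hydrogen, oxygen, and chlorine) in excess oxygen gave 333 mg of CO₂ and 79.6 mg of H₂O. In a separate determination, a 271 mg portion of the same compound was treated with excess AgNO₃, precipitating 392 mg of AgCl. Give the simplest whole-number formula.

mol C = 0.333 g CO₂ ÷ 44.009 g/mol = 0.007567 mol
mol H = 2 × 0.0796 g H₂O ÷ 18.015 g/mol = 0.008837 mol
From the AgCl data: mol Cl per gram of compound = (0.392 ÷ 143.318) ÷ 0.271 = 0.01009 mol/g, so in the 0.250 g combustion sample mol Cl = 0.002523 mol
mass O = 0.250 − (0.09088 + 0.008908 + 0.08945) = 0.06076 g → mol O = 0.06076 ÷ 15.999 = 0.003798 mol
Divide by the smallest (0.002523 mol): C 2.999, H 3.502, Cl 1.000, O 1.505
Multiplying each by 2 gives whole numbers: C 6.00, H 7.00, Cl 2.00, O 3.01

C6H7Cl2O3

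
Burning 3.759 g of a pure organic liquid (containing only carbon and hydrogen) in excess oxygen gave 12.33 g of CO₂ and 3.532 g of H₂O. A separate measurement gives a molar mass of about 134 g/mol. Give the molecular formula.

C10H14

mol C = 12.33 g CO₂ ÷ 44.009 g/mol = 0.28017 mol
mol H = 2 × 3.532 g H₂O ÷ 18.015 g/mol = 0.39212 mol
Divide by the smallest (0.28017 mol): C 1.000, H 1.400
Multiplying each by 5 gives whole numbers: C 5.00, H 7.00
Empirical formula: C5H7
Empirical-formula mass = 67.11 g/mol; 134 ÷ 67.11 ≈ 2, so the molecular formula is C10H14.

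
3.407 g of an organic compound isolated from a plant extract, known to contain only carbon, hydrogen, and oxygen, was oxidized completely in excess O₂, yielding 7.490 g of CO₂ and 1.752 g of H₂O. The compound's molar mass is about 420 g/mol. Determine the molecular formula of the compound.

C21H24O9

mol C = 7.490 g CO₂ ÷ 44.009 g/mol = 0.17019 mol
mol H = 2 × 1.752 g H₂O ÷ 18.015 g/mol = 0.19450 mol
mass O = 3.407 − (2.0442 + 0.19606) = 1.1668 g → mol O = 1.1668 ÷ 15.999 = 0.072927 mol
Divide by the smallest (0.072927 mol): C 2.334, H 2.667, O 1.000
Multiplying each by 3 gives whole numbers: C 7.00, H 8.00, O 3.00
Empirical formula: C7H8O3
Empirical-formula mass = 140.14 g/mol; 420 ÷ 140.14 ≈ 3, so the molecular formula is C21H24O9.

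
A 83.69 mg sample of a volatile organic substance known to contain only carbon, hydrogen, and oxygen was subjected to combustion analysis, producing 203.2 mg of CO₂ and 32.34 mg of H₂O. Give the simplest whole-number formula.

C9H7O3

mol C = 0.2032 g CO₂ ÷ 44.009 g/mol = 0.0046172 mol
mol H = 2 × 0.03234 g H₂O ÷ 18.015 g/mol = 0.0035903 mol
mass O = 0.08369 − (0.055458 + 0.0036191) = 0.024613 g → mol O = 0.024613 ÷ 15.999 = 0.0015384 mol
Divide by the smallest (0.0015384 mol): C 3.001, H 2.334, O 1.000
Multiplying each by 3 gives whole numbers: C 9.00, H 7.00, O 3.00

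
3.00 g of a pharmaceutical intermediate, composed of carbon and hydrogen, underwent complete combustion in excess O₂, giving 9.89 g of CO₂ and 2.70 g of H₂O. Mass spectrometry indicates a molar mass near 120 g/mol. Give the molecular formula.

C9H12

mol C = 9.89 g CO₂ ÷ 44.009 g/mol = 0.2247 mol
mol H = 2 × 2.70 g H₂O ÷ 18.015 g/mol = 0.2998 mol
Divide by the smallest (0.2247 mol): C 1.000, H 1.334
Multiplying each by 3 gives whole numbers: C 3.00, H 4.00
Empirical formula: C3H4
Empirical-formula mass = 40.06 g/mol; 120 ÷ 40.06 ≈ 3, so the molecular formula is C9H12.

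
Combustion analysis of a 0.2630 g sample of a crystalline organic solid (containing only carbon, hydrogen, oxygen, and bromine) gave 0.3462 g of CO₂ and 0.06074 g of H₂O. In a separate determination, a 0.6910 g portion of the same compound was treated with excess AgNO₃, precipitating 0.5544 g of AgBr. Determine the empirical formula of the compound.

C7H6BrO4

mol C = 0.3462 g CO₂ ÷ 44.009 g/mol = 0.0078666 mol
mol H = 2 × 0.06074 g H₂O ÷ 18.015 g/mol = 0.0067433 mol
From the AgBr data: mol Br per gram of compound = (0.5544 ÷ 187.772) ÷ 0.6910 = 0.0042728 mol/g, so in the 0.2630 g combustion sample mol Br = 0.0011238 mol
mass O = 0.2630 − (0.094485 + 0.0067972 + 0.089792) = 0.071925 g → mol O = 0.071925 ÷ 15.999 = 0.0044956 mol
Divide by the smallest (0.0011238 mol): C 7.000, H 6.001, Br 1.000, O 4.001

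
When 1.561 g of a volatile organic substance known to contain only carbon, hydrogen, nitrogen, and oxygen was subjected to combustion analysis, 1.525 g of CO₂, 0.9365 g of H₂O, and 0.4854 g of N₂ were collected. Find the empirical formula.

mol C = 1.525 g CO₂ ÷ 44.009 g/mol = 0.034652 mol
mol H = 2 × 0.9365 g H₂O ÷ 18.015 g/mol = 0.10397 mol
mol N = 2 × 0.4854 g N₂ ÷ 28.014 g/mol = 0.034654 mol
mass O = 1.561 − (0.41621 + 0.10480 + 0.48540) = 0.55459 g → mol O = 0.55459 ÷ 15.999 = 0.034664 mol
Divide by the smallest (0.034652 mol): C 1.000, H 3.000, N 1.000, O 1.000

CH3NO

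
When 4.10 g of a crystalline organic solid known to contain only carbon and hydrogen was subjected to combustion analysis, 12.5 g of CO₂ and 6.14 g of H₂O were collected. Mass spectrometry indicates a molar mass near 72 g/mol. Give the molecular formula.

mol C = 12.5 g CO₂ ÷ 44.009 g/mol = 0.2840 mol
mol H = 2 × 6.14 g H₂O ÷ 18.015 g/mol = 0.6817 mol
Divide by the smallest (0.2840 mol): C 1.000, H 2.400
Multiplying each by 5 gives whole numbers: C 5.00, H 12.00
Empirical formula: C5H12
Empirical-formula mass = 72.15 g/mol; 72 ÷ 72.15 ≈ 1, so the molecular formula is C5H12.

C5H12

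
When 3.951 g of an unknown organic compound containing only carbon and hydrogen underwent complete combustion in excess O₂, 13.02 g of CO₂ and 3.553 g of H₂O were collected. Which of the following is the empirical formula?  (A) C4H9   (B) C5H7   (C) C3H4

mol C = 13.02 g CO₂ ÷ 44.009 g/mol = 0.29585 mol
mol H = 2 × 3.553 g H₂O ÷ 18.015 g/mol = 0.39445 mol
Divide by the smallest (0.29585 mol): C 1.000, H 1.333
Multiplying each by 3 gives whole numbers: C 3.00, H 4.00

(C) C3H4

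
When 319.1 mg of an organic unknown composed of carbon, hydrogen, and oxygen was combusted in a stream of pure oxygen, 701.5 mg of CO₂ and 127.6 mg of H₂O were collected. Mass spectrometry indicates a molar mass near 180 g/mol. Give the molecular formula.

C9H8O4

mol C = 0.7015 g CO₂ ÷ 44.009 g/mol = 0.015940 mol
mol H = 2 × 0.1276 g H₂O ÷ 18.015 g/mol = 0.014166 mol
mass O = 0.3191 − (0.19145 + 0.014279) = 0.11337 g → mol O = 0.11337 ÷ 15.999 = 0.0070858 mol
Divide by the smallest (0.0070858 mol): C 2.250, H 1.999, O 1.000
Multiplying each by 4 gives whole numbers: C 9.00, H 8.00, O 4.00
Empirical formula: C9H8O4
Empirical-formula mass = 180.16 g/mol; 180 ÷ 180.16 ≈ 1, so the molecular formula is C9H8O4.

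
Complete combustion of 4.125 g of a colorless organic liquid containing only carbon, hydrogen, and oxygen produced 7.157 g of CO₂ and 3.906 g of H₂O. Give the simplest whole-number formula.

mol C = 7.157 g CO₂ ÷ 44.009 g/mol = 0.16263 mol
mol H = 2 × 3.906 g H₂O ÷ 18.015 g/mol = 0.43364 mol
mass O = 4.125 − (1.9533 + 0.43711) = 1.7346 g → mol O = 1.7346 ÷ 15.999 = 0.10842 mol
Divide by the smallest (0.10842 mol): C 1.500, H 4.000, O 1.000
Multiplying each by 2 gives whole numbers: C 3.00, H 8.00, O 2.00

C3H8O2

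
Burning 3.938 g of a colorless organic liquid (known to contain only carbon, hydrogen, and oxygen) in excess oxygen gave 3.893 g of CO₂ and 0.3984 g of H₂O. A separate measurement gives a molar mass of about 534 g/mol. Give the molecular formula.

C12H6O24

mol C = 3.893 g CO₂ ÷ 44.009 g/mol = 0.088459 mol
mol H = 2 × 0.3984 g H₂O ÷ 18.015 g/mol = 0.044230 mol
mass O = 3.938 − (1.0625 + 0.044584) = 2.8309 g → mol O = 2.8309 ÷ 15.999 = 0.17694 mol
Divide by the smallest (0.044230 mol): C 2.000, H 1.000, O 4.001
Empirical formula: C2HO4
Empirical-formula mass = 89.03 g/mol; 534 ÷ 89.03 ≈ 6, so the molecular formula is C12H6O24.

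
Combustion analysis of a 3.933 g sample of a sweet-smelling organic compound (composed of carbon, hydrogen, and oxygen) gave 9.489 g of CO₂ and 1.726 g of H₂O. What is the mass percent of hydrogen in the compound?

4.91%

mol C = 9.489 g CO₂ ÷ 44.009 g/mol = 0.21561 mol
mol H = 2 × 1.726 g H₂O ÷ 18.015 g/mol = 0.19162 mol
mass O = 3.933 − (2.5898 + 0.19315) = 1.1501 g → mol O = 1.1501 ÷ 15.999 = 0.071886 mol
mass % H = 0.19315 g ÷ 3.933 g × 100%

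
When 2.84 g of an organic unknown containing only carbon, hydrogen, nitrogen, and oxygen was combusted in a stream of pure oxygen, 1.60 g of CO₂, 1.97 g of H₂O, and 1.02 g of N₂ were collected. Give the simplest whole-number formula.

CH6N2O2

mol C = 1.60 g CO₂ ÷ 44.009 g/mol = 0.03636 mol
mol H = 2 × 1.97 g H₂O ÷ 18.015 g/mol = 0.2187 mol
mol N = 2 × 1.02 g N₂ ÷ 28.014 g/mol = 0.07282 mol
mass O = 2.84 − (0.4367 + 0.2205 + 1.020) = 1.163 g → mol O = 1.163 ÷ 15.999 = 0.07268 mol
Divide by the smallest (0.03636 mol): C 1.000, H 6.016, N 2.003, O 1.999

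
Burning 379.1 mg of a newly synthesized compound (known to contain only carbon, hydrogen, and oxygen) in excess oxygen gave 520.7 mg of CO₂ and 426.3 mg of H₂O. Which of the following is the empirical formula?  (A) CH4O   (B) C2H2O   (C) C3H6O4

mol C = 0.5207 g CO₂ ÷ 44.009 g/mol = 0.011832 mol
mol H = 2 × 0.4263 g H₂O ÷ 18.015 g/mol = 0.047327 mol
mass O = 0.3791 − (0.14211 + 0.047706) = 0.18928 g → mol O = 0.18928 ÷ 15.999 = 0.011831 mol
Divide by the smallest (0.011831 mol): C 1.000, H 4.000, O 1.000

(A) CH4O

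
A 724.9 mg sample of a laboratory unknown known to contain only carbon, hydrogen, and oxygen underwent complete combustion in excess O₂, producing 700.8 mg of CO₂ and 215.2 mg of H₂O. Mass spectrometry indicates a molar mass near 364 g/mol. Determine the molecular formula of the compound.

C8H12O16

mol C = 0.7008 g CO₂ ÷ 44.009 g/mol = 0.015924 mol
mol H = 2 × 0.2152 g H₂O ÷ 18.015 g/mol = 0.023891 mol
mass O = 0.7249 − (0.19126 + 0.024082) = 0.50955 g → mol O = 0.50955 ÷ 15.999 = 0.031849 mol
Divide by the smallest (0.015924 mol): C 1.000, H 1.500, O 2.000
Multiplying each by 2 gives whole numbers: C 2.00, H 3.00, O 4.00
Empirical formula: C2H3O4
Empirical-formula mass = 91.04 g/mol; 364 ÷ 91.04 ≈ 4, so the molecular formula is C8H12O16.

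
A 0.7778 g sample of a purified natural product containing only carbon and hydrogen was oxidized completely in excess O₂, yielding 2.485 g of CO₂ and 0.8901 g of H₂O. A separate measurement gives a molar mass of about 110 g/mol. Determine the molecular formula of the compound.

C8H14

mol C = 2.485 g CO₂ ÷ 44.009 g/mol = 0.056466 mol
mol H = 2 × 0.8901 g H₂O ÷ 18.015 g/mol = 0.098818 mol
Divide by the smallest (0.056466 mol): C 1.000, H 1.750
Multiplying each by 4 gives whole numbers: C 4.00, H 7.00
Empirical formula: C4H7
Empirical-formula mass = 55.10 g/mol; 110 ÷ 55.10 ≈ 2, so the molecular formula is C8H14.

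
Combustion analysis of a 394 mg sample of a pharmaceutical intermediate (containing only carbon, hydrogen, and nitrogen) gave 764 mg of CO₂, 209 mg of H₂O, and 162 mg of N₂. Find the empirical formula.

C3H4N2

mol C = 0.764 g CO₂ ÷ 44.009 g/mol = 0.01736 mol
mol H = 2 × 0.209 g H₂O ÷ 18.015 g/mol = 0.02320 mol
mol N = 2 × 0.162 g N₂ ÷ 28.014 g/mol = 0.01157 mol
Divide by the smallest (0.01157 mol): C 1.501, H 2.006, N 1.000
Multiplying each by 2 gives whole numbers: C 3.00, H 4.01, N 2.00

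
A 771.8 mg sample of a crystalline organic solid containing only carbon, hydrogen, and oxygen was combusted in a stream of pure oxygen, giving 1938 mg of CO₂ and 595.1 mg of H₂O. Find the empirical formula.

C4H6O

mol C = 1.938 g CO₂ ÷ 44.009 g/mol = 0.044036 mol
mol H = 2 × 0.5951 g H₂O ÷ 18.015 g/mol = 0.066067 mol
mass O = 0.7718 − (0.52892 + 0.066596) = 0.17628 g → mol O = 0.17628 ÷ 15.999 = 0.011018 mol
Divide by the smallest (0.011018 mol): C 3.997, H 5.996, O 1.000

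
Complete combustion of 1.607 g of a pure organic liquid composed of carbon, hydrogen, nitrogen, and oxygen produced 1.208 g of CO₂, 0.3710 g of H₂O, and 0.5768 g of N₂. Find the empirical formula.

mol C = 1.208 g CO₂ ÷ 44.009 g/mol = 0.027449 mol
mol H = 2 × 0.3710 g H₂O ÷ 18.015 g/mol = 0.041188 mol
mol N = 2 × 0.5768 g N₂ ÷ 28.014 g/mol = 0.041179 mol
mass O = 1.607 − (0.32969 + 0.041517 + 0.57680) = 0.65899 g → mol O = 0.65899 ÷ 15.999 = 0.041190 mol
Divide by the smallest (0.027449 mol): C 1.000, H 1.501, N 1.500, O 1.501
Multiplying each by 2 gives whole numbers: C 2.00, H 3.00, N 3.00, O 3.00

C2H3N3O3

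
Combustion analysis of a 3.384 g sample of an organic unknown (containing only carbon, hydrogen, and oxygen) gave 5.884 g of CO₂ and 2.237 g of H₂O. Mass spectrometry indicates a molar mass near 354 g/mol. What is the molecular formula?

C14H26O10

mol C = 5.884 g CO₂ ÷ 44.009 g/mol = 0.13370 mol
mol H = 2 × 2.237 g H₂O ÷ 18.015 g/mol = 0.24835 mol
mass O = 3.384 − (1.6059 + 0.25034) = 1.5278 g → mol O = 1.5278 ÷ 15.999 = 0.095493 mol
Divide by the smallest (0.095493 mol): C 1.400, H 2.601, O 1.000
Multiplying each by 5 gives whole numbers: C 7.00, H 13.00, O 5.00
Empirical formula: C7H13O5
Empirical-formula mass = 177.18 g/mol; 354 ÷ 177.18 ≈ 2, so the molecular formula is C14H26O10.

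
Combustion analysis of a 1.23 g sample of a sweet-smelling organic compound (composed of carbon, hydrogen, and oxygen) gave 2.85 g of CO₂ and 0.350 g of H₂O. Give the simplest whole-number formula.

mol C = 2.85 g CO₂ ÷ 44.009 g/mol = 0.06476 mol
mol H = 2 × 0.350 g H₂O ÷ 18.015 g/mol = 0.03886 mol
mass O = 1.23 − (0.7778 + 0.03917) = 0.4130 g → mol O = 0.4130 ÷ 15.999 = 0.02581 mol
Divide by the smallest (0.02581 mol): C 2.509, H 1.505, O 1.000
Multiplying each by 2 gives whole numbers: C 5.02, H 3.01, O 2.00

C5H3O2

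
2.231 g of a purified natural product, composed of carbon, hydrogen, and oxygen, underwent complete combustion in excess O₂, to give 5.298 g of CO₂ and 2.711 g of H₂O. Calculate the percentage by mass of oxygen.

mol C = 5.298 g CO₂ ÷ 44.009 g/mol = 0.12038 mol
mol H = 2 × 2.711 g H₂O ÷ 18.015 g/mol = 0.30097 mol
mass O = 2.231 − (1.4459 + 0.30338) = 0.48168 g → mol O = 0.48168 ÷ 15.999 = 0.030107 mol
mass % O = 0.48168 g ÷ 2.231 g × 100%

21.59%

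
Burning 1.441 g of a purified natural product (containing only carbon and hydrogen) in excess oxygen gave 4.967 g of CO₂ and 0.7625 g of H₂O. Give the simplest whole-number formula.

mol C = 4.967 g CO₂ ÷ 44.009 g/mol = 0.11286 mol
mol H = 2 × 0.7625 g H₂O ÷ 18.015 g/mol = 0.084652 mol
Divide by the smallest (0.084652 mol): C 1.333, H 1.000
Multiplying each by 3 gives whole numbers: C 4.00, H 3.00

C4H3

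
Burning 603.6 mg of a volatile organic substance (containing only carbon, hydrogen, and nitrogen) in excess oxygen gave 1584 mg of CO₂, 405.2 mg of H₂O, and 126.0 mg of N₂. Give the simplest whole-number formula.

C4H5N

mol C = 1.584 g CO₂ ÷ 44.009 g/mol = 0.035993 mol
mol H = 2 × 0.4052 g H₂O ÷ 18.015 g/mol = 0.044985 mol
mol N = 2 × 0.1260 g N₂ ÷ 28.014 g/mol = 0.0089955 mol
Divide by the smallest (0.0089955 mol): C 4.001, H 5.001, N 1.000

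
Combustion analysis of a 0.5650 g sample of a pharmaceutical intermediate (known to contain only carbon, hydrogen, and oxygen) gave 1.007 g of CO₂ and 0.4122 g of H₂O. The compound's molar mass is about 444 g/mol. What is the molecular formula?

mol C = 1.007 g CO₂ ÷ 44.009 g/mol = 0.022882 mol
mol H = 2 × 0.4122 g H₂O ÷ 18.015 g/mol = 0.045762 mol
mass O = 0.5650 − (0.27483 + 0.046128) = 0.24404 g → mol O = 0.24404 ÷ 15.999 = 0.015253 mol
Divide by the smallest (0.015253 mol): C 1.500, H 3.000, O 1.000
Multiplying each by 2 gives whole numbers: C 3.00, H 6.00, O 2.00
Empirical formula: C3H6O2
Empirical-formula mass = 74.08 g/mol; 444 ÷ 74.08 ≈ 6, so the molecular formula is C18H36O12.

C18H36O12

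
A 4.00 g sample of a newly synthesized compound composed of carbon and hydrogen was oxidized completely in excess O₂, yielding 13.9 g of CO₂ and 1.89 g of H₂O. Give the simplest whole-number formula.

C3H2

mol C = 13.9 g CO₂ ÷ 44.009 g/mol = 0.3158 mol
mol H = 2 × 1.89 g H₂O ÷ 18.015 g/mol = 0.2098 mol
Divide by the smallest (0.2098 mol): C 1.505, H 1.000
Multiplying each by 2 gives whole numbers: C 3.01, H 2.00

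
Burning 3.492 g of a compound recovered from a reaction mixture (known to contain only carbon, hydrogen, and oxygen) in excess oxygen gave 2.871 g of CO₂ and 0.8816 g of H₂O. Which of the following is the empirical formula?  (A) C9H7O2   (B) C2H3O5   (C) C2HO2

(B) C2H3O5

mol C = 2.871 g CO₂ ÷ 44.009 g/mol = 0.065237 mol
mol H = 2 × 0.8816 g H₂O ÷ 18.015 g/mol = 0.097874 mol
mass O = 3.492 − (0.78356 + 0.098657) = 2.6098 g → mol O = 2.6098 ÷ 15.999 = 0.16312 mol
Divide by the smallest (0.065237 mol): C 1.000, H 1.500, O 2.500
Multiplying each by 2 gives whole numbers: C 2.00, H 3.00, O 5.00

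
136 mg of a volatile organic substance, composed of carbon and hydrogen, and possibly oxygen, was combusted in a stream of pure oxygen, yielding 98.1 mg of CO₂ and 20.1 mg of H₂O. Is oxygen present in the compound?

yes

mol C = 0.0981 g CO₂ ÷ 44.009 g/mol = 0.002229 mol
mol H = 2 × 0.0201 g H₂O ÷ 18.015 g/mol = 0.002231 mol
C and H account for only 0.02902 g of the 0.136 g sample; the remaining 0.1070 g must be oxygen.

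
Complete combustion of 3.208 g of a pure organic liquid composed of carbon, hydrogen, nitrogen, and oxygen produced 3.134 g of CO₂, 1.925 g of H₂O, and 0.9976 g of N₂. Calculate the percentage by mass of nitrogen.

mol C = 3.134 g CO₂ ÷ 44.009 g/mol = 0.071213 mol
mol H = 2 × 1.925 g H₂O ÷ 18.015 g/mol = 0.21371 mol
mol N = 2 × 0.9976 g N₂ ÷ 28.014 g/mol = 0.071222 mol
mass O = 3.208 − (0.85534 + 0.21542 + 0.99760) = 1.1396 g → mol O = 1.1396 ÷ 15.999 = 0.071232 mol
mass % N = 0.99760 g ÷ 3.208 g × 100%

31.10%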